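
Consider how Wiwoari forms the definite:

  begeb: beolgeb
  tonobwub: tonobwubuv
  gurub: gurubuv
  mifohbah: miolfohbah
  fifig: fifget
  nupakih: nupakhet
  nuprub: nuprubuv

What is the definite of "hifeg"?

hiolfeg

"hifeg" has last vowel 'e'. The one such stem in the data (begeb → beolgeb) inserts -ol- after the first vowel (as does mifohbah), so the same rule applies.
The other patterns: stems whose last vowel is 'u' add -uv; stems whose last vowel is 'i' delete the last vowel and add -et.
So hifeg → hiolfeg.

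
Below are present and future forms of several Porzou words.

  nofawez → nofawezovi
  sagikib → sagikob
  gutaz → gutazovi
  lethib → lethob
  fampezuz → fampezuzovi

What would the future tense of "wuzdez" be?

wuzdezovi

"wuzdez" ends in -z. The stems ending in -z (gutaz → gutazovi, fampezuz → fampezuzovi, nofawez → nofawezovi) add -ovi.
So wuzdez → wuzdezovi.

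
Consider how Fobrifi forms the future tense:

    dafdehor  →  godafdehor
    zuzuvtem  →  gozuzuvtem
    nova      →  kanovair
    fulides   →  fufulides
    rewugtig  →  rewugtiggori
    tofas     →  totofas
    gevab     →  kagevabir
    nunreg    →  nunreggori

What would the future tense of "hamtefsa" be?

kahamtefsair

zuzuvtem and fulides both have last vowel 'e' yet inflect differently (gozuzuvtem, fufulides), so the last vowel is not what conditions the rule; the final letter is.
"hamtefsa" ends in -a. The one such stem in the data (nova → kanovair) adds ka- … -ir around the stem, so the same rule applies.
The other patterns: stems ending in -m or -r add the prefix go-; stems ending in -s repeat the first consonant+vowel as a prefix; stems ending in -g double the final consonant and add -ori.
So hamtefsa → kahamtefsair.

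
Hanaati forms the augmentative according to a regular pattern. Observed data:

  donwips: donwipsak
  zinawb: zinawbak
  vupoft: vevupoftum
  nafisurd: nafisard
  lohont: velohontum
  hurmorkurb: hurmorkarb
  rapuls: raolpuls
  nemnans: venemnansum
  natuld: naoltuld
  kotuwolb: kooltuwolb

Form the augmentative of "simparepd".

simparepdak

"simparepd" has second-to-last letter 'p'. The one such stem in the data (donwips → donwipsak) adds -ak, so the same rule applies.
So simparepd → simparepdak.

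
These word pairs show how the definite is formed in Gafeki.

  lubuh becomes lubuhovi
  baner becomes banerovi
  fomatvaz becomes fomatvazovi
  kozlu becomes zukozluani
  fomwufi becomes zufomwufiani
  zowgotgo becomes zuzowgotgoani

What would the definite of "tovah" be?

tovahovi

lubuh and kozlu both have last vowel 'u' yet inflect differently (lubuhovi, zukozluani), so the last vowel is not what conditions the rule; whether the stem ends in a vowel or a consonant is.
"tovah" ends in a consonant. The stems ending in a consonant (lubuh → lubuhovi, baner → banerovi, fomatvaz → fomatvazovi) add -ovi.
The other pattern: stems ending in a vowel add zu- … -ani around the stem.
So tovah → tovahovi.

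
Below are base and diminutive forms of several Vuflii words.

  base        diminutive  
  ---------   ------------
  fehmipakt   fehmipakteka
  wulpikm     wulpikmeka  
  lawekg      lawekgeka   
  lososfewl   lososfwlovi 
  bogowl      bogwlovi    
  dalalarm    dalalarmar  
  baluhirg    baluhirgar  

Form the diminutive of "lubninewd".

lubninwdovi

wulpikm and dalalarm both end in -m yet inflect differently (wulpikmeka, dalalarmar), so the final letter is not what conditions the rule; the second-to-last letter is.
"lubninewd" has second-to-last letter 'w'. The stems whose second-to-last letter is 'w' (lososfewl → lososfwlovi, bogowl → bogwlovi) delete the last vowel and add -ovi.
So lubninewd → lubninwdovi.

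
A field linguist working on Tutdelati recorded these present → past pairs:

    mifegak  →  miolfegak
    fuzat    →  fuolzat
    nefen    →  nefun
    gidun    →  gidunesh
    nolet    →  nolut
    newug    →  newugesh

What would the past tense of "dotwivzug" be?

fuzat and nolet both end in -t yet inflect differently (fuolzat, nolut), so the final letter is not what conditions the rule; the last vowel is.
"dotwivzug" has last vowel 'u'. The stems whose last vowel is 'u' (gidun → gidunesh, newug → newugesh) add -esh.
The other patterns: stems whose last vowel is 'a' insert -ol- after the first vowel; stems whose last vowel is 'e' change the last vowel to 'u'.
So dotwivzug → dotwivzugesh.

dotwivzugesh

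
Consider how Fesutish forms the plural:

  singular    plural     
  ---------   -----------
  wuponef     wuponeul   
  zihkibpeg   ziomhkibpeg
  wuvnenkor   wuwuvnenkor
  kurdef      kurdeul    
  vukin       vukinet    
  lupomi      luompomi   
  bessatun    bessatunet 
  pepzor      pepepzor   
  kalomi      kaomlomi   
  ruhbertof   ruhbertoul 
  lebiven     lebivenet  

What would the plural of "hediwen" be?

hediwenet

"hediwen" ends in -n. The stems ending in -n (bessatun → bessatunet, lebiven → lebivenet, vukin → vukinet) add -et.
The other patterns: stems ending in -r repeat the first consonant+vowel as a prefix; stems ending in -f drop the final letter and add -ul; stems ending in -g or -i insert -om- after the first vowel.
So hediwen → hediwenet.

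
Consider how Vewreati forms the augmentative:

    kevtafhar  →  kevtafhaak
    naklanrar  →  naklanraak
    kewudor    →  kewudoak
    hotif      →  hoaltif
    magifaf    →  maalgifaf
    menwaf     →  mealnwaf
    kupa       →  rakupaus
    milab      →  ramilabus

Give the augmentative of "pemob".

"pemob" ends in -b. The one such stem in the data (milab → ramilabus) adds ra- … -us around the stem, so the same rule applies.
The other patterns: stems ending in -r drop the final letter and add -ak; stems ending in -f insert -al- after the first vowel.
So pemob → rapemobus.

rapemobus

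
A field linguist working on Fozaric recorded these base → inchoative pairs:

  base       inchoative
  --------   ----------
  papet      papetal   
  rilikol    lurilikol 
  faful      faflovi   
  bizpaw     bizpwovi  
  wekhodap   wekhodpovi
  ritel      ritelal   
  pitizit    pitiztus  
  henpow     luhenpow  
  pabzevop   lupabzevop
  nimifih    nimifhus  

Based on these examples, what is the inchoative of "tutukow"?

lututukow

rilikol and ritel both end in -l yet inflect differently (lurilikol, ritelal), so the final letter is not what conditions the rule; the last vowel is.
"tutukow" has last vowel 'o'. The stems whose last vowel is 'o' (rilikol → lurilikol, pabzevop → lupabzevop, henpow → luhenpow) add the prefix lu-.
So tutukow → lututukow.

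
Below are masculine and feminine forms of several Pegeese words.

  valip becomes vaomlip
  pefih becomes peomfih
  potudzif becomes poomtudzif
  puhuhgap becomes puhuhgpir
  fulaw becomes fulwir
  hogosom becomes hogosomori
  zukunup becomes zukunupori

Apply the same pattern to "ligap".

"ligap" has last vowel 'a'. The stems whose last vowel is 'a' (puhuhgap → puhuhgpir, fulaw → fulwir) delete the last vowel and add -ir.
So ligap → ligpir.

ligpir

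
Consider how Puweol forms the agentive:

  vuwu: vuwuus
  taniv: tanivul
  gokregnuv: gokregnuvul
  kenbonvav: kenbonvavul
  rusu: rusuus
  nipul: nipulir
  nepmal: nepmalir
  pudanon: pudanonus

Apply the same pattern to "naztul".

nipul and gokregnuv both have last vowel 'u' yet inflect differently (nipulir, gokregnuvul), so the last vowel is not what conditions the rule; the final letter is.
"naztul" ends in -l. The stems ending in -l (nepmal → nepmalir, nipul → nipulir) add -ir.
The other patterns: stems ending in -v add -ul; stems ending in -n or -u add -us.
So naztul → naztulir.

naztulir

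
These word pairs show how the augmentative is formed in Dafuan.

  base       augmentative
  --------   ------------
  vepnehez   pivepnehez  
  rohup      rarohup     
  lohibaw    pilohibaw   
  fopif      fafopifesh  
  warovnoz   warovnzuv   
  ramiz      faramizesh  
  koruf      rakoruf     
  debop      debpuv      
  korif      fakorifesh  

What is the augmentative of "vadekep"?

pivadekep

"vadekep" has last vowel 'e'. The one such stem in the data (vepnehez → pivepnehez) adds the prefix pi-, so the same rule applies.
So vadekep → pivadekep.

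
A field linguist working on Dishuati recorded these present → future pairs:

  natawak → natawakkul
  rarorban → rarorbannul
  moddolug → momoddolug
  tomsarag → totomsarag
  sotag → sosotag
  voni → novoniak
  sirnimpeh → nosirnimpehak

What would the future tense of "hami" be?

natawak and tomsarag both have last vowel 'a' yet inflect differently (natawakkul, totomsarag), so the last vowel is not what conditions the rule; the final letter is.
"hami" ends in -i. The one such stem in the data (voni → novoniak) adds no- … -ak around the stem, so the same rule applies.
So hami → nohamiak.

nohamiak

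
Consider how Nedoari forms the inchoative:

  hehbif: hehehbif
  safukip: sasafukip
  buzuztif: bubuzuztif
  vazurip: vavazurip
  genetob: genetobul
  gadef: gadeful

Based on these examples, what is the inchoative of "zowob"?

hehbif and gadef both end in -f yet inflect differently (hehehbif, gadeful), so the final letter is not what conditions the rule; the last vowel is.
"zowob" has last vowel 'o'. The one such stem in the data (genetob → genetobul) adds -ul, so the same rule applies.
The other pattern: stems whose last vowel is 'i' repeat the first consonant+vowel as a prefix.
So zowob → zowobul.

zowobul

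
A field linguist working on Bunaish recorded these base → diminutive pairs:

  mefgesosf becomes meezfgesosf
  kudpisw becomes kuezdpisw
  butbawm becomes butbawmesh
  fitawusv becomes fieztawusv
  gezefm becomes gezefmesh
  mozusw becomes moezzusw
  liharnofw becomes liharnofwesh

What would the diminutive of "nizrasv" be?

mozusw and liharnofw both end in -w yet inflect differently (moezzusw, liharnofwesh), so the final letter is not what conditions the rule; the second-to-last letter is.
"nizrasv" has second-to-last letter 's'. The stems whose second-to-last letter is 's' (fitawusv → fieztawusv, mozusw → moezzusw, mefgesosf → meezfgesosf) insert -ez- after the first vowel.
So nizrasv → niezzrasv.

niezzrasv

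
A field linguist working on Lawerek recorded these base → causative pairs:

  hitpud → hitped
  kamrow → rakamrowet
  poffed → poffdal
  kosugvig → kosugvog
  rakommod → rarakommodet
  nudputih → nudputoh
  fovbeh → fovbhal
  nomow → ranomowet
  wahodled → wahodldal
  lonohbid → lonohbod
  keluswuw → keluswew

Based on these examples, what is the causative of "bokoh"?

rabokohet

lonohbid and hitpud both end in -d yet inflect differently (lonohbod, hitped), so the final letter is not what conditions the rule; the last vowel is.
"bokoh" has last vowel 'o'. The stems whose last vowel is 'o' (kamrow → rakamrowet, nomow → ranomowet, rakommod → rarakommodet) add ra- … -et around the stem.
The other patterns: stems whose last vowel is 'i' change the last vowel to 'o'; stems whose last vowel is 'u' change the last vowel to 'e'; stems whose last vowel is 'e' delete the last vowel and add -al.
So bokoh → rabokohet.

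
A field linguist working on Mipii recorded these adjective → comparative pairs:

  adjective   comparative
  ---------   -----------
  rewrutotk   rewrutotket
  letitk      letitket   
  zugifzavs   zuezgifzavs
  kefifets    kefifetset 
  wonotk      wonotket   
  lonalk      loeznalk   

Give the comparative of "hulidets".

kefifets and zugifzavs both end in -s yet inflect differently (kefifetset, zuezgifzavs), so the final letter is not what conditions the rule; the second-to-last letter is.
"hulidets" has second-to-last letter 't'. The stems whose second-to-last letter is 't' (letitk → letitket, kefifets → kefifetset, wonotk → wonotket) add -et.
The other pattern: stems whose second-to-last letter is 'l' or 'v' insert -ez- after the first vowel.
So hulidets → hulidetset.

hulidetset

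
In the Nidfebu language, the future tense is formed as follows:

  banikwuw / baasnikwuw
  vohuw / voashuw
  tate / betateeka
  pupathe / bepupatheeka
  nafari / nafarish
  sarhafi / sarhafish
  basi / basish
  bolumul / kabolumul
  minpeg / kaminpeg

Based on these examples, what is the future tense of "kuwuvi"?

kuwuvish

"kuwuvi" ends in -i. The stems ending in -i (nafari → nafarish, sarhafi → sarhafish, basi → basish) drop the final letter and add -ish.
The other patterns: stems ending in -w insert -as- after the first vowel; stems ending in -e add be- … -eka around the stem; stems ending in -g or -l add the prefix ka-.
So kuwuvi → kuwuvish.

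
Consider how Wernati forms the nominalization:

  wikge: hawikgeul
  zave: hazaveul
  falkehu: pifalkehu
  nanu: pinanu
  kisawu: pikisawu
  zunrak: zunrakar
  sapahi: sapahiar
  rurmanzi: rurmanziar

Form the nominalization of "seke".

hasekeul

zave and zunrak both begin with z- yet inflect differently (hazaveul, zunrakar), so the first letter is not what conditions the rule; the final letter is.
"seke" ends in -e. The stems ending in -e (wikge → hawikgeul, zave → hazaveul) add ha- … -ul around the stem.
The other patterns: stems ending in -u add the prefix pi-; stems ending in -i or -k add -ar.
So seke → hasekeul.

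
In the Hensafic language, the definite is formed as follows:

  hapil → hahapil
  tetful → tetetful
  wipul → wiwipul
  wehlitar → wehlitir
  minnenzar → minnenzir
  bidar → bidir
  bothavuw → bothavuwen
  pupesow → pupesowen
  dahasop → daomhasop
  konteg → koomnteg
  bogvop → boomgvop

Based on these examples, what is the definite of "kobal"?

kokobal

tetful and bothavuw both have last vowel 'u' yet inflect differently (tetetful, bothavuwen), so the last vowel is not what conditions the rule; the final letter is.
"kobal" ends in -l. The stems ending in -l (hapil → hahapil, tetful → tetetful, wipul → wiwipul) repeat the first consonant+vowel as a prefix.
So kobal → kokobal.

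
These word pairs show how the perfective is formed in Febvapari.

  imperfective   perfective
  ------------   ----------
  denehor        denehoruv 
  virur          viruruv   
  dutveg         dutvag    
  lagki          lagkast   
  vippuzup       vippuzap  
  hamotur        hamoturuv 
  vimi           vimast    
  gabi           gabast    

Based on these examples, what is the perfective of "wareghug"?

virur and vippuzup both have last vowel 'u' yet inflect differently (viruruv, vippuzap), so the last vowel is not what conditions the rule; the final letter is.
"wareghug" ends in -g. The one such stem in the data (dutveg → dutvag) changes the last vowel to 'a' (as does vippuzup), so the same rule applies.
The other patterns: stems ending in -r add -uv; stems ending in -i drop the final letter and add -ast.
So wareghug → wareghag.

wareghag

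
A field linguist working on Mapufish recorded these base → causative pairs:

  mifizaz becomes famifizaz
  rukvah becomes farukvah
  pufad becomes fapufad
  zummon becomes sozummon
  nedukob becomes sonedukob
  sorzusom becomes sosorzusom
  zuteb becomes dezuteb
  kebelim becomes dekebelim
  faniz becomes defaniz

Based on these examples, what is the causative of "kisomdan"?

fakisomdan

nedukob and zuteb both end in -b yet inflect differently (sonedukob, dezuteb), so the final letter is not what conditions the rule; the last vowel is.
"kisomdan" has last vowel 'a'. The stems whose last vowel is 'a' (mifizaz → famifizaz, rukvah → farukvah, pufad → fapufad) add the prefix fa-.
So kisomdan → fakisomdan.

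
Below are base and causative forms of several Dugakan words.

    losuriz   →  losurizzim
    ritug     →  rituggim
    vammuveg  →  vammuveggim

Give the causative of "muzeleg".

Every pair shown (losuriz → losurizzim, ritug → rituggim, vammuveg → vammuveggim) follows the same rule: double the final consonant and add -im.
So muzeleg → muzeleggim.

muzeleggim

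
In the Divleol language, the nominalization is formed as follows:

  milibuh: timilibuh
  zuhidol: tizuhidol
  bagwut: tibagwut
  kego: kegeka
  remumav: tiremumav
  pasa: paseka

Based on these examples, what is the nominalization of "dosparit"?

pasa and remumav both have last vowel 'a' yet inflect differently (paseka, tiremumav), so the last vowel is not what conditions the rule; whether the stem ends in a vowel or a consonant is.
"dosparit" ends in a consonant. The stems ending in a consonant (remumav → tiremumav, milibuh → timilibuh, zuhidol → tizuhidol) add the prefix ti-.
The other pattern: stems ending in a vowel drop the final letter and add -eka.
So dosparit → tidosparit.

tidosparit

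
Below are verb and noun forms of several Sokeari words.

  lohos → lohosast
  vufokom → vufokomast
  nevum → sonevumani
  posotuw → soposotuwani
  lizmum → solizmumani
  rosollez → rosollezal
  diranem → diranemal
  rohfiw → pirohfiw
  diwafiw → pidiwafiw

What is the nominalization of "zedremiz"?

pizedremiz

vufokom and nevum both end in -m yet inflect differently (vufokomast, sonevumani), so the final letter is not what conditions the rule; the last vowel is.
"zedremiz" has last vowel 'i'. The stems whose last vowel is 'i' (rohfiw → pirohfiw, diwafiw → pidiwafiw) add the prefix pi-.
So zedremiz → pizedremiz.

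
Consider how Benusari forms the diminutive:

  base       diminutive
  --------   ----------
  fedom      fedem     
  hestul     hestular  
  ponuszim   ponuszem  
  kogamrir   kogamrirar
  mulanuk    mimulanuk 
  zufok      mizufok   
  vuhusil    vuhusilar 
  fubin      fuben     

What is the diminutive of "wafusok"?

"wafusok" ends in -k. The stems ending in -k (zufok → mizufok, mulanuk → mimulanuk) add the prefix mi-.
The other patterns: stems ending in -m or -n change the last vowel to 'e'; stems ending in -l or -r add -ar.
So wafusok → miwafusok.

miwafusok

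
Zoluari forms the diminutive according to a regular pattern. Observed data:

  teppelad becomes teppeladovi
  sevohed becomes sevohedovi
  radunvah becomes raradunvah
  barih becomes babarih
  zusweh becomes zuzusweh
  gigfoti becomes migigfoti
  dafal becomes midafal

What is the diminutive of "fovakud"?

teppelad and radunvah both have last vowel 'a' yet inflect differently (teppeladovi, raradunvah), so the last vowel is not what conditions the rule; the final letter is.
"fovakud" ends in -d. The stems ending in -d (teppelad → teppeladovi, sevohed → sevohedovi) add -ovi.
The other patterns: stems ending in -h repeat the first consonant+vowel as a prefix; stems ending in -i or -l add the prefix mi-.
So fovakud → fovakudovi.

fovakudovi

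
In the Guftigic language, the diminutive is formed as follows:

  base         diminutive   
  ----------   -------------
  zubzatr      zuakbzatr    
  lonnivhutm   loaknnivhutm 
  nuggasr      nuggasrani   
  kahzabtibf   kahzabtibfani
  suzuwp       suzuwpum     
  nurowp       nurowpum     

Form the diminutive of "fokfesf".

fokfesfani

zubzatr and nuggasr both end in -r yet inflect differently (zuakbzatr, nuggasrani), so the final letter is not what conditions the rule; the second-to-last letter is.
"fokfesf" has second-to-last letter 's'. The one such stem in the data (nuggasr → nuggasrani) adds -ani, so the same rule applies.
So fokfesf → fokfesfani.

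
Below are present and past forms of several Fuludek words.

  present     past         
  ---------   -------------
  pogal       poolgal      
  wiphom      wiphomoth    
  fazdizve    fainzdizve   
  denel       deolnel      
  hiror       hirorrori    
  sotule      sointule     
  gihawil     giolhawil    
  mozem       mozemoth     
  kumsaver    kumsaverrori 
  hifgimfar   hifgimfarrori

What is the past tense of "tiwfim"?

"tiwfim" ends in -m. The stems ending in -m (wiphom → wiphomoth, mozem → mozemoth) add -oth.
The other patterns: stems ending in -l insert -ol- after the first vowel; stems ending in -r double the final consonant and add -ori; stems ending in -e insert -in- after the first vowel.
So tiwfim → tiwfimoth.

tiwfimoth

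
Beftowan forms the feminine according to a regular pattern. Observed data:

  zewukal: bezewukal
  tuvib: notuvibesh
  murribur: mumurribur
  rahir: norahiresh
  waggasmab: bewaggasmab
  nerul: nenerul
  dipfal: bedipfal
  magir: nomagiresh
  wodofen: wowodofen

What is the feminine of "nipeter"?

ninipeter

"nipeter" has last vowel 'e'. The one such stem in the data (wodofen → wowodofen) repeats the first consonant+vowel as a prefix (as do nerul, murribur), so the same rule applies.
The other patterns: stems whose last vowel is 'a' add the prefix be-; stems whose last vowel is 'i' add no- … -esh around the stem.
So nipeter → ninipeter.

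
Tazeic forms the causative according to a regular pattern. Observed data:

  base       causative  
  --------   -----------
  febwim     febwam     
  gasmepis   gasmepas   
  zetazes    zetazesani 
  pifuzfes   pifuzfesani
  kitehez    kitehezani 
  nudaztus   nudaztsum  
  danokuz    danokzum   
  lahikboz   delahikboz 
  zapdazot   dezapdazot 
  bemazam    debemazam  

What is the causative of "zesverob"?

gasmepis and zetazes both end in -s yet inflect differently (gasmepas, zetazesani), so the final letter is not what conditions the rule; the last vowel is.
"zesverob" has last vowel 'o'. The stems whose last vowel is 'o' (lahikboz → delahikboz, zapdazot → dezapdazot) add the prefix de-.
So zesverob → dezesverob.

dezesverob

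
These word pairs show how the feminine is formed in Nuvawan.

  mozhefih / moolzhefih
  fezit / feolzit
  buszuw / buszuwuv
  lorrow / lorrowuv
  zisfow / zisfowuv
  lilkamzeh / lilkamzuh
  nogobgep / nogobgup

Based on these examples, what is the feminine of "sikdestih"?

siolkdestih

"sikdestih" has last vowel 'i'. The stems whose last vowel is 'i' (mozhefih → moolzhefih, fezit → feolzit) insert -ol- after the first vowel.
The other patterns: stems whose last vowel is 'o' or 'u' add -uv; stems whose last vowel is 'e' change the last vowel to 'u'.
So sikdestih → siolkdestih.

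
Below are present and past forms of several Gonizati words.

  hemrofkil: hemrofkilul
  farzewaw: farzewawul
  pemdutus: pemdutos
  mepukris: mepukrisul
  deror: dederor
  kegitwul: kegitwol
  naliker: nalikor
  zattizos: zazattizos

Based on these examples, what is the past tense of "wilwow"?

"wilwow" has last vowel 'o'. The stems whose last vowel is 'o' (deror → dederor, zattizos → zazattizos) repeat the first consonant+vowel as a prefix.
The other patterns: stems whose last vowel is 'e' or 'u' change the last vowel to 'o'; stems whose last vowel is 'a' or 'i' add -ul.
So wilwow → wiwilwow.

wiwilwow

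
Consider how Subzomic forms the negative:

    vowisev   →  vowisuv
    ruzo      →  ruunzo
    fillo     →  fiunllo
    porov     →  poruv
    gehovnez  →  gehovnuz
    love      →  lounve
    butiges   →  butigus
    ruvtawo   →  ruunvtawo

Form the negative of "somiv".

somuv

"somiv" ends in a consonant. The stems ending in a consonant (butiges → butigus, vowisev → vowisuv, gehovnez → gehovnuz) change the last vowel to 'u'.
So somiv → somuv.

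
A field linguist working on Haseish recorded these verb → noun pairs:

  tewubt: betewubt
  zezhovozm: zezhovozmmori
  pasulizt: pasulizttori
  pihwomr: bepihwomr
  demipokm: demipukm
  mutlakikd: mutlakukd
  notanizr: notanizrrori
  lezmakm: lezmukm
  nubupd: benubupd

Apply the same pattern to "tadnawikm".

tadnawukm

zezhovozm and lezmakm both end in -m yet inflect differently (zezhovozmmori, lezmukm), so the final letter is not what conditions the rule; the second-to-last letter is.
"tadnawikm" has second-to-last letter 'k'. The stems whose second-to-last letter is 'k' (lezmakm → lezmukm, demipokm → demipukm, mutlakikd → mutlakukd) change the last vowel to 'u'.
The other patterns: stems whose second-to-last letter is 'z' double the final consonant and add -ori; stems whose second-to-last letter is 'b', 'm' or 'p' add the prefix be-.
So tadnawikm → tadnawukm.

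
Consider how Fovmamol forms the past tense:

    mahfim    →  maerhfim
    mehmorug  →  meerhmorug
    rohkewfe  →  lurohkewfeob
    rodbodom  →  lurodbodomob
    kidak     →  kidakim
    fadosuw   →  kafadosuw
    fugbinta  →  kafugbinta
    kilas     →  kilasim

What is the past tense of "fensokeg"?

mahfim and rodbodom both end in -m yet inflect differently (maerhfim, lurodbodomob), so the final letter is not what conditions the rule; the first letter is.
"fensokeg" begins with f-. The stems beginning with f- (fadosuw → kafadosuw, fugbinta → kafugbinta) add the prefix ka-.
So fensokeg → kafensokeg.

kafensokeg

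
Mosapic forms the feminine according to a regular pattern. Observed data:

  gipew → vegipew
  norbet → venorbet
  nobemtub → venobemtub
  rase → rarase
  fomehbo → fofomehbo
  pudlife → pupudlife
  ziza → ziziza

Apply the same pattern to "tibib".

vetibib

gipew and rase both have last vowel 'e' yet inflect differently (vegipew, rarase), so the last vowel is not what conditions the rule; whether the stem ends in a vowel or a consonant is.
"tibib" ends in a consonant. The stems ending in a consonant (gipew → vegipew, norbet → venorbet, nobemtub → venobemtub) add the prefix ve-.
So tibib → vetibib.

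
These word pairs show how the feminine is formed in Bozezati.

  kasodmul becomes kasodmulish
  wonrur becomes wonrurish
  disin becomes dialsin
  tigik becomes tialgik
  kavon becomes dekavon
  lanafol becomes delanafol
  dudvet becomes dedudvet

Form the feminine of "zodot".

dezodot

"zodot" has last vowel 'o'. The stems whose last vowel is 'o' (kavon → dekavon, lanafol → delanafol) add the prefix de-.
The other patterns: stems whose last vowel is 'u' add -ish; stems whose last vowel is 'i' insert -al- after the first vowel.
So zodot → dezodot.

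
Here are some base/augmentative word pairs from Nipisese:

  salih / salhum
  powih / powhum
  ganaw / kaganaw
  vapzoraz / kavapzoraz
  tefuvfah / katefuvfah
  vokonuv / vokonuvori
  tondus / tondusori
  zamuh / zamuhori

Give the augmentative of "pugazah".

kapugazah

"pugazah" has last vowel 'a'. The stems whose last vowel is 'a' (ganaw → kaganaw, vapzoraz → kavapzoraz, tefuvfah → katefuvfah) add the prefix ka-.
The other patterns: stems whose last vowel is 'i' delete the last vowel and add -um; stems whose last vowel is 'u' add -ori.
So pugazah → kapugazah.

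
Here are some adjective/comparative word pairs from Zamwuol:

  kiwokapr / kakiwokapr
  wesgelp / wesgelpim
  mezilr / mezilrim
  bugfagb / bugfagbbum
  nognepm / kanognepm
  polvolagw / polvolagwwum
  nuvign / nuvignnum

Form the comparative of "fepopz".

kiwokapr and mezilr both end in -r yet inflect differently (kakiwokapr, mezilrim), so the final letter is not what conditions the rule; the second-to-last letter is.
"fepopz" has second-to-last letter 'p'. The stems whose second-to-last letter is 'p' (nognepm → kanognepm, kiwokapr → kakiwokapr) add the prefix ka-.
So fepopz → kafepopz.

kafepopz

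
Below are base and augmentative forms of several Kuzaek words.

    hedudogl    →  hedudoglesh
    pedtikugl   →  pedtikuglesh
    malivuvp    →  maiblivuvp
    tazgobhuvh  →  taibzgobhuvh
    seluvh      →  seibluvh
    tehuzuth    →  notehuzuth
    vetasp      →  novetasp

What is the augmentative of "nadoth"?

nonadoth

tazgobhuvh and tehuzuth both end in -h yet inflect differently (taibzgobhuvh, notehuzuth), so the final letter is not what conditions the rule; the second-to-last letter is.
"nadoth" has second-to-last letter 't'. The one such stem in the data (tehuzuth → notehuzuth) adds the prefix no-, so the same rule applies.
The other patterns: stems whose second-to-last letter is 'g' add -esh; stems whose second-to-last letter is 'v' insert -ib- after the first vowel.
So nadoth → nonadoth.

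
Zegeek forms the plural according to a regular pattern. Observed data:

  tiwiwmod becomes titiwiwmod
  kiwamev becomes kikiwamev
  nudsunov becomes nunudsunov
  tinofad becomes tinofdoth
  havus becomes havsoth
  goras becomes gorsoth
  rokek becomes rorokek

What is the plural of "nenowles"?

nenenowles

tinofad and tiwiwmod both end in -d yet inflect differently (tinofdoth, titiwiwmod), so the final letter is not what conditions the rule; the last vowel is.
"nenowles" has last vowel 'e'. The stems whose last vowel is 'e' (rokek → rorokek, kiwamev → kikiwamev) repeat the first consonant+vowel as a prefix.
The other pattern: stems whose last vowel is 'a' or 'u' delete the last vowel and add -oth.
So nenowles → nenenowles.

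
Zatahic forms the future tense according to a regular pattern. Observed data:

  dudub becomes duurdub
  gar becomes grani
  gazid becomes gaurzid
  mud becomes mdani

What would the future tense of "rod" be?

gazid and mud both end in -d yet inflect differently (gaurzid, mdani), so the final letter is not what conditions the rule; the number of vowels is.
"rod" has 1 vowel. The stems with 1 vowel (gar → grani, mud → mdani) delete the last vowel and add -ani.
So rod → rdani.

rdani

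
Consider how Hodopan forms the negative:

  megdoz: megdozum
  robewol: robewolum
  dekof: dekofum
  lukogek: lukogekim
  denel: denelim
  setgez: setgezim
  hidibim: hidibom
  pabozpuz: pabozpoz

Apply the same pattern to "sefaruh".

sefaroh

"sefaruh" has last vowel 'u'. The one such stem in the data (pabozpuz → pabozpoz) changes the last vowel to 'o' (as does hidibim), so the same rule applies.
So sefaruh → sefaroh.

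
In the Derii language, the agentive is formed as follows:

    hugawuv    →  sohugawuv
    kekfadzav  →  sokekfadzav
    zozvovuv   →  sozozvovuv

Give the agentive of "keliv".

Every pair shown (hugawuv → sohugawuv, kekfadzav → sokekfadzav, zozvovuv → sozozvovuv) follows the same rule: add the prefix so-.
So keliv → sokeliv.

sokeliv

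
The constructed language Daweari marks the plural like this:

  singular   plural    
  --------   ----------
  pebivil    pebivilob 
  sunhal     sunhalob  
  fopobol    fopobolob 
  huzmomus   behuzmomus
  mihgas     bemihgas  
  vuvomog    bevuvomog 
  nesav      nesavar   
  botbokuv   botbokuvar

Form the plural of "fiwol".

fiwolob

sunhal and mihgas both have last vowel 'a' yet inflect differently (sunhalob, bemihgas), so the last vowel is not what conditions the rule; the final letter is.
"fiwol" ends in -l. The stems ending in -l (pebivil → pebivilob, sunhal → sunhalob, fopobol → fopobolob) add -ob.
The other patterns: stems ending in -g or -s add the prefix be-; stems ending in -v add -ar.
So fiwol → fiwolob.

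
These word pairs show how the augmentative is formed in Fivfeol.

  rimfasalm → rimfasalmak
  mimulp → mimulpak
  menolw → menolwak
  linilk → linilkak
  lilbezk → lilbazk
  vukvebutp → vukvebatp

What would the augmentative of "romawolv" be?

romawolvak

linilk and lilbezk both end in -k yet inflect differently (linilkak, lilbazk), so the final letter is not what conditions the rule; the second-to-last letter is.
"romawolv" has second-to-last letter 'l'. The stems whose second-to-last letter is 'l' (rimfasalm → rimfasalmak, mimulp → mimulpak, menolw → menolwak) add -ak.
The other pattern: stems whose second-to-last letter is 't' or 'z' change the last vowel to 'a'.
So romawolv → romawolvak.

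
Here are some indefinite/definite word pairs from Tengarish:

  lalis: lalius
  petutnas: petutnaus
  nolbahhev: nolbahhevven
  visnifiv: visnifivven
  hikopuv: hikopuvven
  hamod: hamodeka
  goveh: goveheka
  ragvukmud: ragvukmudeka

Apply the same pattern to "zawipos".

zawipous

lalis and visnifiv both have last vowel 'i' yet inflect differently (lalius, visnifivven), so the last vowel is not what conditions the rule; the final letter is.
"zawipos" ends in -s. The stems ending in -s (lalis → lalius, petutnas → petutnaus) drop the final letter and add -us.
So zawipos → zawipous.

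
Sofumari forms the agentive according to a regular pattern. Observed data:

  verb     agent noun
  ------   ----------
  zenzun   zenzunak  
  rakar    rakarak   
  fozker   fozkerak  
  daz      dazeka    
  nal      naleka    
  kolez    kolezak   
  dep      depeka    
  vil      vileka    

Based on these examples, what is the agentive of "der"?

dereka

kolez and daz both end in -z yet inflect differently (kolezak, dazeka), so the final letter is not what conditions the rule; the number of vowels is.
"der" has 1 vowel. The stems with 1 vowel (vil → vileka, nal → naleka, daz → dazeka) add -eka.
The other pattern: stems with 2 vowels add -ak.
So der → dereka.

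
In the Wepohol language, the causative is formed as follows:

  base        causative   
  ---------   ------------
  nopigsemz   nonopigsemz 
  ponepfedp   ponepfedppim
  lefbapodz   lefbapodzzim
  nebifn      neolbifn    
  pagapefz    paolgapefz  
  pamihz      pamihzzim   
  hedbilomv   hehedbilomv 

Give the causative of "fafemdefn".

faolfemdefn

"fafemdefn" has second-to-last letter 'f'. The stems whose second-to-last letter is 'f' (nebifn → neolbifn, pagapefz → paolgapefz) insert -ol- after the first vowel.
So fafemdefn → faolfemdefn.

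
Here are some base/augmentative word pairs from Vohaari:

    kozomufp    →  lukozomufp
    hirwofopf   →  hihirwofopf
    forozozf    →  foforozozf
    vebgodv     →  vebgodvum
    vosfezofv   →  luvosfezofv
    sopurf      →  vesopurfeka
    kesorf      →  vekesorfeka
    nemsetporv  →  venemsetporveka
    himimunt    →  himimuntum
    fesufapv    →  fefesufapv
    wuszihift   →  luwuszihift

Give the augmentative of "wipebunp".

wipebunpum

vebgodv and nemsetporv both end in -v yet inflect differently (vebgodvum, venemsetporveka), so the final letter is not what conditions the rule; the second-to-last letter is.
"wipebunp" has second-to-last letter 'n'. The one such stem in the data (himimunt → himimuntum) adds -um, so the same rule applies.
So wipebunp → wipebunpum.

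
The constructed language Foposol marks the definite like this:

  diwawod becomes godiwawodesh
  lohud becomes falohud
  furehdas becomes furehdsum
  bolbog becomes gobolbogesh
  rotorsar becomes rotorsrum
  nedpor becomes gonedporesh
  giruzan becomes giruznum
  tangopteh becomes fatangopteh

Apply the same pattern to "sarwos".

"sarwos" has last vowel 'o'. The stems whose last vowel is 'o' (bolbog → gobolbogesh, nedpor → gonedporesh, diwawod → godiwawodesh) add go- … -esh around the stem.
So sarwos → gosarwosesh.

gosarwosesh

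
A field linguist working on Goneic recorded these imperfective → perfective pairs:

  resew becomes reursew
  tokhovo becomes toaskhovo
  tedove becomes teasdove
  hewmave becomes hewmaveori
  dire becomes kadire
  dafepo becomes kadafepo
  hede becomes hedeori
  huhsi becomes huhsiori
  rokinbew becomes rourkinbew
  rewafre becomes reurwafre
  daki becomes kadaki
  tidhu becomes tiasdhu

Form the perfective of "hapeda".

hapedaori

dire and rewafre both end in -e yet inflect differently (kadire, reurwafre), so the final letter is not what conditions the rule; the first letter is.
"hapeda" begins with h-. The stems beginning with h- (hewmave → hewmaveori, hede → hedeori, huhsi → huhsiori) add -ori.
So hapeda → hapedaori.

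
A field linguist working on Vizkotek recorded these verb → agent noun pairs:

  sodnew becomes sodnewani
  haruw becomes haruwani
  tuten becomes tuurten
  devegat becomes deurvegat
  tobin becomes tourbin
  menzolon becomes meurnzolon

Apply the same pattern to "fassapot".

sodnew and tuten both have last vowel 'e' yet inflect differently (sodnewani, tuurten), so the last vowel is not what conditions the rule; the final letter is.
"fassapot" ends in -t. The one such stem in the data (devegat → deurvegat) inserts -ur- after the first vowel (as do tuten, tobin), so the same rule applies.
The other pattern: stems ending in -w add -ani.
So fassapot → faurssapot.

faurssapot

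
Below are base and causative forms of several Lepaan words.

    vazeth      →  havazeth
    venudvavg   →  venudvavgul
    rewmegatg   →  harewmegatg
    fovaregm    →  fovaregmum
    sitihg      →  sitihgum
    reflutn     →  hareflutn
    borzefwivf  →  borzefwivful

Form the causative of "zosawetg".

venudvavg and rewmegatg both end in -g yet inflect differently (venudvavgul, harewmegatg), so the final letter is not what conditions the rule; the second-to-last letter is.
"zosawetg" has second-to-last letter 't'. The stems whose second-to-last letter is 't' (reflutn → hareflutn, rewmegatg → harewmegatg, vazeth → havazeth) add the prefix ha-.
The other patterns: stems whose second-to-last letter is 'v' add -ul; stems whose second-to-last letter is 'g' or 'h' add -um.
So zosawetg → hazosawetg.

hazosawetg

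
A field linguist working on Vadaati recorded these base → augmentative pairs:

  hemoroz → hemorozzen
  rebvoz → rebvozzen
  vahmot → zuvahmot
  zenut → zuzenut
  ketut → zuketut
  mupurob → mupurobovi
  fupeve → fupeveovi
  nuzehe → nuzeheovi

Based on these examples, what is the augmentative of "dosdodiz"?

dosdodizzen

"dosdodiz" ends in -z. The stems ending in -z (hemoroz → hemorozzen, rebvoz → rebvozzen) double the final consonant and add -en.
So dosdodiz → dosdodizzen.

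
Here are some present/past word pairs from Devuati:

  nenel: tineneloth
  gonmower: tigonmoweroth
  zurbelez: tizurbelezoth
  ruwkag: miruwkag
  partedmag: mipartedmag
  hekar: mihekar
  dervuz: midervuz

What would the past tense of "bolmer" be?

tibolmeroth

"bolmer" has last vowel 'e'. The stems whose last vowel is 'e' (nenel → tineneloth, gonmower → tigonmoweroth, zurbelez → tizurbelezoth) add ti- … -oth around the stem.
The other pattern: stems whose last vowel is 'a' or 'u' add the prefix mi-.
So bolmer → tibolmeroth.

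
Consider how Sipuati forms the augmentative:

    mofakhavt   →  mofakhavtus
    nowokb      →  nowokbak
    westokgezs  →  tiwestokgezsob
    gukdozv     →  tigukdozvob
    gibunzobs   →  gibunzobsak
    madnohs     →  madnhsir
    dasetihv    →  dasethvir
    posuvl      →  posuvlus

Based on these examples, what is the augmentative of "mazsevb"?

mazsevbus

dasetihv and gukdozv both end in -v yet inflect differently (dasethvir, tigukdozvob), so the final letter is not what conditions the rule; the second-to-last letter is.
"mazsevb" has second-to-last letter 'v'. The stems whose second-to-last letter is 'v' (posuvl → posuvlus, mofakhavt → mofakhavtus) add -us.
The other patterns: stems whose second-to-last letter is 'h' delete the last vowel and add -ir; stems whose second-to-last letter is 'z' add ti- … -ob around the stem; stems whose second-to-last letter is 'b' or 'k' add -ak.
So mazsevb → mazsevbus.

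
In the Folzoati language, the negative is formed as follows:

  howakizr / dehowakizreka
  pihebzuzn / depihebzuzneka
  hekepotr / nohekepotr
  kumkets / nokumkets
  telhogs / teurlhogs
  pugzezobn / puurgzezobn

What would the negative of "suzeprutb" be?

nosuzeprutb

"suzeprutb" has second-to-last letter 't'. The stems whose second-to-last letter is 't' (hekepotr → nohekepotr, kumkets → nokumkets) add the prefix no-.
The other patterns: stems whose second-to-last letter is 'z' add de- … -eka around the stem; stems whose second-to-last letter is 'b' or 'g' insert -ur- after the first vowel.
So suzeprutb → nosuzeprutb.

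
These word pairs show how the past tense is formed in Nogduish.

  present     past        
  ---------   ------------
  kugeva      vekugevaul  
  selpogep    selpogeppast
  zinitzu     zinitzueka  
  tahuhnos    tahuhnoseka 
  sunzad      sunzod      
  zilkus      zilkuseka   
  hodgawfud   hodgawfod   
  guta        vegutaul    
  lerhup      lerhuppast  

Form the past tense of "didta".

vedidtaul

kugeva and sunzad both have last vowel 'a' yet inflect differently (vekugevaul, sunzod), so the last vowel is not what conditions the rule; the final letter is.
"didta" ends in -a. The stems ending in -a (kugeva → vekugevaul, guta → vegutaul) add ve- … -ul around the stem.
The other patterns: stems ending in -p double the final consonant and add -ast; stems ending in -d change the last vowel to 'o'; stems ending in -s or -u add -eka.
So didta → vedidtaul.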